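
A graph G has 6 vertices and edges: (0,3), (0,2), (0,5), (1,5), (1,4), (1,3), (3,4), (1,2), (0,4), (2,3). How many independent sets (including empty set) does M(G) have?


An independent set in a graphic matroid is an acyclic edge subset.
G has 6 vertices and 10 edges.
Enumerate all 2^10 = 1024 subsets, checking for acyclicity.
Total independent sets = 466.

466


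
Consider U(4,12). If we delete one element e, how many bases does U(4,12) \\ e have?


Deleting e from U(4,12) gives U(4,11) since n > r.
Bases of U(4,11) = (11 choose 4) = 330.

330


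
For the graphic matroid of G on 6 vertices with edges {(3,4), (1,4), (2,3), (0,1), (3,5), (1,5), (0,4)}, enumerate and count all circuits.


A circuit in a graphic matroid = edge set of a simple cycle.
G has 6 vertices and 7 edges.
Enumerating all minimal edge subsets forming cycles...
Total circuits found: 3.

3


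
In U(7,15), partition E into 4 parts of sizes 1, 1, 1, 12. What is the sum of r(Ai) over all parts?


r(Ai) = min(|Ai|, 7) for each part.
Sum = min(1,7) + min(1,7) + min(1,7) + min(12,7)
    = 1 + 1 + 1 + 7
    = 10.

10


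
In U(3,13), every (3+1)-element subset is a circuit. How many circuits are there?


In U(3,13), circuits are the (4)-element subsets.
Any set of 4 elements is dependent, and removing any one element gives
an independent set of size 3, so it is a minimal dependent set.
Number of circuits = C(13,4) = 13! / (4! * 9!) = 715.

715


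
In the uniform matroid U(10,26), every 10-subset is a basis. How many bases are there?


Bases of U(10,26) are all 10-element subsets of the 26-element ground set.
Number of bases = C(26,10).
C(26,10) = 5311735.

5311735


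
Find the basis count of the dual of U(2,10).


The dual of U(r,n) is U(n-r, n) = U(8,10).
Bases of U(8,10) are all (8)-element subsets.
|B(M*)| = C(10,8) = 45.

45


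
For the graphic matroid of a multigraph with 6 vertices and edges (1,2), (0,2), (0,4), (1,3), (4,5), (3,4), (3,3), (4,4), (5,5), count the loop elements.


In a graphic matroid, a loop is a self-loop edge (u,u) with rank 0.
Examining all 9 edges for self-loops...
Self-loops found: (3,3), (4,4), (5,5)
Number of loops = 3.

3


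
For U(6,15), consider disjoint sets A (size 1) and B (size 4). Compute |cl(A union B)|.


|A union B| = 1 + 4 = 5 (disjoint).
In U(6,15), cl(S) = S if |S| < 6, else cl(S) = E.
Since 5 < 6, cl(A union B) = A union B.
|cl(A union B)| = 5.

5


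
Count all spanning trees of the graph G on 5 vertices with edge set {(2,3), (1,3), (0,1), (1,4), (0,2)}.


By Kirchhoff's matrix tree theorem, the number of spanning trees equals
the determinant of any cofactor of the Laplacian matrix L.
G has 5 vertices and 5 edges.
Computing the (4 x 4) cofactor determinant gives 4.

4


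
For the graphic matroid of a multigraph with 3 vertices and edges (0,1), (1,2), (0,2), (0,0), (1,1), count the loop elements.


In a graphic matroid, a loop is a self-loop edge (u,u) with rank 0.
Examining all 5 edges for self-loops...
Self-loops found: (0,0), (1,1)
Number of loops = 2.

2


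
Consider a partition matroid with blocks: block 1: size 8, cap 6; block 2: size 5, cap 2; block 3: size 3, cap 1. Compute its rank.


Rank of a partition matroid = sum of min(|Si|, ci) for each block.
= min(8,6) + min(5,2) + min(3,1)
= 6 + 2 + 1
= 9.

9


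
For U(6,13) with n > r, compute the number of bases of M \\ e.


Deleting e from U(6,13) gives U(6,12) since n > r.
Bases of U(6,12) = C(12,6) = 924.

924


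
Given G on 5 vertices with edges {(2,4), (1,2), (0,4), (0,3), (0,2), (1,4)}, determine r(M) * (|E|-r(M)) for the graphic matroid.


r(M) = |V| - c = 5 - 1 = 4.
nullity = |E| - r(M) = 6 - 4 = 2.
Product = 4 * 2 = 8.

8


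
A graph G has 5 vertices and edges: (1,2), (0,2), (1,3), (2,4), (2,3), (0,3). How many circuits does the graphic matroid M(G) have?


A circuit in a graphic matroid = edge set of a simple cycle.
G has 5 vertices and 6 edges.
Enumerating all minimal edge subsets forming cycles...
Total circuits found: 3.

3


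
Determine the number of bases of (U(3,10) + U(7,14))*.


(M1+M2)* = M1* + M2*.
M1* = U(7,10), bases: C(10,7) = 120.
M2* = U(7,14), bases: C(14,7) = 3432.
|B(M*)| = 120 * 3432 = 411840.

411840


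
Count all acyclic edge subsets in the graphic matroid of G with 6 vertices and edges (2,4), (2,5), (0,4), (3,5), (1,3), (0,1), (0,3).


An independent set in a graphic matroid is an acyclic edge subset.
G has 6 vertices and 7 edges.
Enumerate all 2^7 = 128 subsets, checking for acyclicity.
Total independent sets = 108.

108


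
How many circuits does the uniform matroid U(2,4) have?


In U(2,4), circuits are the (3)-element subsets.
Any set of 3 elements is dependent, and removing any one element gives
an independent set of size 2, so it is a minimal dependent set.
Number of circuits = (4 choose 3) = 4.

4


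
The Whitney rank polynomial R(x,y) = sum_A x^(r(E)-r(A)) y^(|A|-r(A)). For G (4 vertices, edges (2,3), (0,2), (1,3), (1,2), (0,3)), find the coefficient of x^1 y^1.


R(x,y) = sum over A in 2^E of x^(r(E)-r(A)) * y^(|A|-r(A)).
G has 4 vertices, 5 edges. r(E) = 3.
Enumerate all 2^5 = 32 subsets.
Count subsets with r(E)-r(A)=1 and |A|-r(A)=1: 2.

2


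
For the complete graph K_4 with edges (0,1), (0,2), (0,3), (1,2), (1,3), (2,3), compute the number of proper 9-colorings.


P(K_4, k) = k(k-1)(k-2)...(k-3).
P(9) = (9) * (8) * (7) * (6) = 3024.

3024


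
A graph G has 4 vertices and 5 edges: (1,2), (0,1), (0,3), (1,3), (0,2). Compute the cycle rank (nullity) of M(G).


Cycle rank (nullity) = |E| - r(M) = |E| - (|V| - c).
|E| = 5, |V| = 4, c = 1.
Nullity = 5 - (4 - 1) = 5 - 3 = 2.

2


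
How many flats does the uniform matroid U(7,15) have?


Flats of U(7,15): every subset of size < 7 is a flat, plus E itself.
Count = (15 choose 0) + (15 choose 1) + (15 choose 2) + (15 choose 3) + (15 choose 4) + (15 choose 5) + (15 choose 6) + 1
     = 1 + 15 + 105 + 455 + 1365 + 3003 + 5005 + 1
     = 9950.

9950


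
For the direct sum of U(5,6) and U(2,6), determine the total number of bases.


Bases of a direct sum M1 + M2: |B| = |B(M1)| * |B(M2)|.
|B(U(5,6))| = C(6,5) = 6.
|B(U(2,6))| = C(6,2) = 15.
Total bases = 6 * 15 = 90.

90


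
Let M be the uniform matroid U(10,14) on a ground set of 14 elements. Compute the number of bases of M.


Bases of U(10,14) are all 10-element subsets of the 14-element ground set.
Number of bases = C(14,10).
(14 choose 10) = 1001.

1001


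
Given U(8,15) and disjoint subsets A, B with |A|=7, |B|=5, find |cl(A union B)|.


|A union B| = 7 + 5 = 12 (disjoint).
In U(8,15), cl(S) = S if |S| < 8, else cl(S) = E.
Since 12 >= 8, cl(A union B) = E.
|cl(A union B)| = 15.

15


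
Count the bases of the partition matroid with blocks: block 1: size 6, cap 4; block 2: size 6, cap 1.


A basis picks exactly ci elements from block i.
Number of bases = product of C(|Si|, ci).
= C(6,4) * C(6,1)
= 15 * 6
= 90.

90


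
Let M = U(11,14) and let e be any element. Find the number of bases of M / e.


Contracting e from U(11,14) gives U(10,13).
Bases of U(10,13) = C(13,10) = 286.

286


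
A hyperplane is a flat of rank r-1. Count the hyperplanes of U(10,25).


Hyperplanes of U(10,25) are flats of rank 9.
In a uniform matroid, these are exactly the (9)-element subsets.
Count = (25 choose 9) = 2042975.

2042975


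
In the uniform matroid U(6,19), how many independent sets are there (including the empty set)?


Independent sets of U(6,19) are all subsets of size <= 6.
Count = (19 choose 0) + (19 choose 1) + (19 choose 2) + (19 choose 3) + (19 choose 4) + (19 choose 5) + (19 choose 6)
     = 1 + 19 + 171 + 969 + 3876 + 11628 + 27132
     = 43796.

43796


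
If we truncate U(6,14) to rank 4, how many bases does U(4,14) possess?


Truncating U(6,14) to rank 4 gives U(4,14).
Bases of U(4,14) are all 4-element subsets of 14 elements.
Number of bases = (14 choose 4) = 1001.

1001


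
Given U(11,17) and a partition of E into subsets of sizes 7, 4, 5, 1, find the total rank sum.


r(Ai) = min(|Ai|, 11) for each part.
Sum = min(7,11) + min(4,11) + min(5,11) + min(1,11)
    = 7 + 4 + 5 + 1
    = 17.

17


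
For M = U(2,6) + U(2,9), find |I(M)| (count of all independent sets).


For a direct sum, |I(M1+M2)| = |I(M1)| * |I(M2)|.
|I(U(2,6))| = sum C(6,k) for k=0..2 = 22.
|I(U(2,9))| = sum C(9,k) for k=0..2 = 46.
Total = 22 * 46 = 1012.

1012


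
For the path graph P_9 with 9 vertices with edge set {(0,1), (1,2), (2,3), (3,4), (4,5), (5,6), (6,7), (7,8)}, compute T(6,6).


A path on 9 vertices is a tree with 8 edges.
T(x,y) = x^(8) for any tree.
T(6,6) = 6^8 = 1679616.

1679616


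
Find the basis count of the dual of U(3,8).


The dual of U(r,n) is U(n-r, n) = U(5,8).
Bases of U(5,8) are all (5)-element subsets.
|B(M*)| = C(8,5) = 56.

56


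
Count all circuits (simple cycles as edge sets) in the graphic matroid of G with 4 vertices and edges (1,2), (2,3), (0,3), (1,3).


A circuit in a graphic matroid = edge set of a simple cycle.
G has 4 vertices and 4 edges.
Enumerating all minimal edge subsets forming cycles...
Total circuits found: 1.

1


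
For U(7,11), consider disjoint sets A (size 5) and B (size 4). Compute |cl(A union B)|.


|A union B| = 5 + 4 = 9 (disjoint).
In U(7,11), cl(S) = S if |S| < 7, else cl(S) = E.
Since 9 >= 7, cl(A union B) = E.
|cl(A union B)| = 11.

11


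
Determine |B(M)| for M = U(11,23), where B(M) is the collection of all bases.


Bases of U(11,23) are all 11-element subsets of the 23-element ground set.
Number of bases = C(23,11).
(23 choose 11) = 1352078.

1352078


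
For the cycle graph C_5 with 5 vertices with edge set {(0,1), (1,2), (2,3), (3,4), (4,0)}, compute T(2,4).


T(C_5; x,y) = x + x^2 + ... + x^(4) + y.
T(2,4) = 2^1 + 2^2 + 2^3 + 2^4 + 4
= 2 + 4 + 8 + 16 + 4
= 34.

34


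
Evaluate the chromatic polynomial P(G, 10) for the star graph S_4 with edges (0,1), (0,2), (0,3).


P(tree, k) = k * (k-1)^(3) for any tree on 4 vertices.
P(10) = 10 * 9^3 = 10 * 729 = 7290.

7290


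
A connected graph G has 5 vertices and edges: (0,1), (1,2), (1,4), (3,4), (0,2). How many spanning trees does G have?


By Kirchhoff's matrix tree theorem, the number of spanning trees equals
the determinant of any cofactor of the Laplacian matrix L.
G has 5 vertices and 5 edges.
Computing the (4 x 4) cofactor determinant gives 3.

3


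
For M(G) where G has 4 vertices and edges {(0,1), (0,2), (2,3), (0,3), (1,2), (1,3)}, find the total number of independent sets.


An independent set in a graphic matroid is an acyclic edge subset.
G has 4 vertices and 6 edges.
Enumerate all 2^6 = 64 subsets, checking for acyclicity.
Total independent sets = 38.

38


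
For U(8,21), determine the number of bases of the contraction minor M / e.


Contracting e from U(8,21) gives U(7,20).
Bases of U(7,20) = (20 choose 7) = 77520.

77520


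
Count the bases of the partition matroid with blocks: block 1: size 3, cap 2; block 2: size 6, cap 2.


A basis picks exactly ci elements from block i.
Number of bases = product of C(|Si|, ci).
= C(3,2) * C(6,2)
= 3 * 15
= 45.

45


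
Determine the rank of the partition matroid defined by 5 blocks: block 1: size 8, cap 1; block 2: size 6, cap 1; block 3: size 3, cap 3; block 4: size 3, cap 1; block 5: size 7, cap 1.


Rank of a partition matroid = sum of min(|Si|, ci) for each block.
= min(8,1) + min(6,1) + min(3,3) + min(3,1) + min(7,1)
= 1 + 1 + 3 + 1 + 1
= 7.

7


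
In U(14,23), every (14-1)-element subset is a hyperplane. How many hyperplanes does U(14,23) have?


Hyperplanes of U(14,23) are flats of rank 13.
In a uniform matroid, these are exactly the (13)-element subsets.
Count = C(23,13) = 1144066.

1144066


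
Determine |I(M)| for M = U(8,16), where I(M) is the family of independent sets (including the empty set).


Independent sets of U(8,16) are all subsets of size <= 8.
Count = (16 choose 0) + (16 choose 1) + (16 choose 2) + (16 choose 3) + (16 choose 4) + (16 choose 5) + (16 choose 6) + (16 choose 7) + (16 choose 8)
     = 1 + 16 + 120 + 560 + 1820 + 4368 + 8008 + 11440 + 12870
     = 39203.

39203


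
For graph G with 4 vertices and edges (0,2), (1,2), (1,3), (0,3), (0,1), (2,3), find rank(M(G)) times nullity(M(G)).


r(M) = |V| - c = 4 - 1 = 3.
nullity = |E| - r(M) = 6 - 3 = 3.
Product = 3 * 3 = 9.

9


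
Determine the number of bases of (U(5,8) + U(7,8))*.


(M1+M2)* = M1* + M2*.
M1* = U(3,8), bases: C(8,3) = 56.
M2* = U(1,8), bases: C(8,1) = 8.
|B(M*)| = 56 * 8 = 448.

448


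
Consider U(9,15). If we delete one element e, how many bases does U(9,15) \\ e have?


Deleting e from U(9,15) gives U(9,14) since n > r.
Bases of U(9,14) = (14 choose 9) = 2002.

2002


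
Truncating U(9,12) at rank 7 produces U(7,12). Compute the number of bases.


Truncating U(9,12) to rank 7 gives U(7,12).
Bases of U(7,12) are all 7-element subsets of 12 elements.
Number of bases = C(12,7) = 12! / (7! * 5!) = 792.

792


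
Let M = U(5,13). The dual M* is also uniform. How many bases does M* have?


The dual of U(r,n) is U(n-r, n) = U(8,13).
Bases of U(8,13) are all (8)-element subsets.
|B(M*)| = C(13,8) = 13! / (8! * 5!) = 1287.

1287


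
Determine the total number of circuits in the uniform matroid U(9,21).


In U(9,21), circuits are the (10)-element subsets.
Any set of 10 elements is dependent, and removing any one element gives
an independent set of size 9, so it is a minimal dependent set.
Number of circuits = (21 choose 10) = 352716.

352716


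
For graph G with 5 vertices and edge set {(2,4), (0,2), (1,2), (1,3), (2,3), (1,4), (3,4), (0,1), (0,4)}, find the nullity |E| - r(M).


Cycle rank (nullity) = |E| - r(M) = |E| - (|V| - c).
|E| = 9, |V| = 5, c = 1.
Nullity = 9 - (5 - 1) = 9 - 4 = 5.

5


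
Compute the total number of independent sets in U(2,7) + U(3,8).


For a direct sum, |I(M1+M2)| = |I(M1)| * |I(M2)|.
|I(U(2,7))| = sum C(7,k) for k=0..2 = 29.
|I(U(3,8))| = sum C(8,k) for k=0..3 = 93.
Total = 29 * 93 = 2697.

2697


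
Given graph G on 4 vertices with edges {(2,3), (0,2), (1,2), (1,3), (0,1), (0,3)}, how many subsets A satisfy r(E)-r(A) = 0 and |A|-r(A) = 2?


R(x,y) = sum over A in 2^E of x^(r(E)-r(A)) * y^(|A|-r(A)).
G has 4 vertices, 6 edges. r(E) = 3.
Enumerate all 2^6 = 64 subsets.
Count subsets with r(E)-r(A)=0 and |A|-r(A)=2: 6.

6


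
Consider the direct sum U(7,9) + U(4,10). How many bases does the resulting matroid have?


Bases of a direct sum M1 + M2: |B| = |B(M1)| * |B(M2)|.
|B(U(7,9))| = C(9,7) = 36.
|B(U(4,10))| = C(10,4) = 210.
Total bases = 36 * 210 = 7560.

7560


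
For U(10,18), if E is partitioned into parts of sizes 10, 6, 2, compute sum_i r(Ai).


r(Ai) = min(|Ai|, 10) for each part.
Sum = min(10,10) + min(6,10) + min(2,10)
    = 10 + 6 + 2
    = 18.

18


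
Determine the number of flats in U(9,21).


Flats of U(9,21): every subset of size < 9 is a flat, plus E itself.
Count = (21 choose 0) + (21 choose 1) + (21 choose 2) + (21 choose 3) + (21 choose 4) + (21 choose 5) + (21 choose 6) + (21 choose 7) + (21 choose 8) + 1
     = 1 + 21 + 210 + 1330 + 5985 + 20349 + 54264 + 116280 + 203490 + 1
     = 401931.

401931


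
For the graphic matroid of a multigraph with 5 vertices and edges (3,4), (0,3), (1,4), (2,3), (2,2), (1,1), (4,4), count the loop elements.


In a graphic matroid, a loop is a self-loop edge (u,u) with rank 0.
Examining all 7 edges for self-loops...
Self-loops found: (2,2), (1,1), (4,4)
Number of loops = 3.

3


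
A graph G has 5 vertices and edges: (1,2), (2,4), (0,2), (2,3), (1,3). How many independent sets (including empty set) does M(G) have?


An independent set in a graphic matroid is an acyclic edge subset.
G has 5 vertices and 5 edges.
Enumerate all 2^5 = 32 subsets, checking for acyclicity.
Total independent sets = 28.

28


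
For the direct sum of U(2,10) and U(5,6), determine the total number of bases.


Bases of a direct sum M1 + M2: |B| = |B(M1)| * |B(M2)|.
|B(U(2,10))| = C(10,2) = 45.
|B(U(5,6))| = C(6,5) = 6.
Total bases = 45 * 6 = 270.

270


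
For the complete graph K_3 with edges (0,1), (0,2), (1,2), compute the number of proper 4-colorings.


P(K_3, k) = k(k-1)(k-2)...(k-2).
P(4) = (4) * (3) * (2) = 24.

24


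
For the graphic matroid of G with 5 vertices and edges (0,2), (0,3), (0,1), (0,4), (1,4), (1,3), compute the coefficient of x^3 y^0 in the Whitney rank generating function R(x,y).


R(x,y) = sum over A in 2^E of x^(r(E)-r(A)) * y^(|A|-r(A)).
G has 5 vertices, 6 edges. r(E) = 4.
Enumerate all 2^6 = 64 subsets.
Count subsets with r(E)-r(A)=3 and |A|-r(A)=0: 6.

6


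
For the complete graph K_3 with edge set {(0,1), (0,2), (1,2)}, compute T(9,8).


T(K_3; x,y) = x^2 + x + y.
T(9,8) = 81 + 9 + 8 = 98.

98


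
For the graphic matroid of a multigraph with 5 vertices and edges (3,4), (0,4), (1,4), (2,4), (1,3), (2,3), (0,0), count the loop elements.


In a graphic matroid, a loop is a self-loop edge (u,u) with rank 0.
Examining all 7 edges for self-loops...
Self-loops found: (0,0)
Number of loops = 1.

1


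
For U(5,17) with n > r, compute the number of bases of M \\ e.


Deleting e from U(5,17) gives U(5,16) since n > r.
Bases of U(5,16) = C(16,5) = 4368.

4368


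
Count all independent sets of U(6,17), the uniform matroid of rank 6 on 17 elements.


Independent sets of U(6,17) are all subsets of size <= 6.
Count = (17 choose 0) + (17 choose 1) + (17 choose 2) + (17 choose 3) + (17 choose 4) + (17 choose 5) + (17 choose 6)
     = 1 + 17 + 136 + 680 + 2380 + 6188 + 12376
     = 21778.

21778


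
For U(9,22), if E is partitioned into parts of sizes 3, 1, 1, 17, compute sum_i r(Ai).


r(Ai) = min(|Ai|, 9) for each part.
Sum = min(3,9) + min(1,9) + min(1,9) + min(17,9)
    = 3 + 1 + 1 + 9
    = 14.

14


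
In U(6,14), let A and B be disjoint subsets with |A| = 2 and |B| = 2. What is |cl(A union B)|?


|A union B| = 2 + 2 = 4 (disjoint).
In U(6,14), cl(S) = S if |S| < 6, else cl(S) = E.
Since 4 < 6, cl(A union B) = A union B.
|cl(A union B)| = 4.

4


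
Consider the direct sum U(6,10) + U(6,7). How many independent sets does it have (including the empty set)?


For a direct sum, |I(M1+M2)| = |I(M1)| * |I(M2)|.
|I(U(6,10))| = sum C(10,k) for k=0..6 = 848.
|I(U(6,7))| = sum C(7,k) for k=0..6 = 127.
Total = 848 * 127 = 107696.

107696


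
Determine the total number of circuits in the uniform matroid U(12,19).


In U(12,19), circuits are the (13)-element subsets.
Any set of 13 elements is dependent, and removing any one element gives
an independent set of size 12, so it is a minimal dependent set.
Number of circuits = C(19,13) = 19! / (13! * 6!) = 27132.

27132


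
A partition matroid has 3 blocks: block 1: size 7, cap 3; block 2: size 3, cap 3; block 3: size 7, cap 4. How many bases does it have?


A basis picks exactly ci elements from block i.
Number of bases = product of C(|Si|, ci).
= C(7,3) * C(3,3) * C(7,4)
= 35 * 1 * 35
= 1225.

1225


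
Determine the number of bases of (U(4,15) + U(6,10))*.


(M1+M2)* = M1* + M2*.
M1* = U(11,15), bases: C(15,11) = 1365.
M2* = U(4,10), bases: C(10,4) = 210.
|B(M*)| = 1365 * 210 = 286650.

286650


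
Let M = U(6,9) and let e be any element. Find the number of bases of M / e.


Contracting e from U(6,9) gives U(5,8).
Bases of U(5,8) = C(8,5) = 56.

56


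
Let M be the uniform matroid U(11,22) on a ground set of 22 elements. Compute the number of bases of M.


Bases of U(11,22) are all 11-element subsets of the 22-element ground set.
Number of bases = C(22,11).
C(22,11) = 22! / (11! * 11!) = 705432.

705432


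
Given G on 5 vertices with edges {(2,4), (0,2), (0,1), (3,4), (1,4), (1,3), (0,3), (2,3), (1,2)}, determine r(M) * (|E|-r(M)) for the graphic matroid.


r(M) = |V| - c = 5 - 1 = 4.
nullity = |E| - r(M) = 9 - 4 = 5.
Product = 4 * 5 = 20.

20


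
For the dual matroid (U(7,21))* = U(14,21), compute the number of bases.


The dual of U(r,n) is U(n-r, n) = U(14,21).
Bases of U(14,21) are all (14)-element subsets.
|B(M*)| = C(21,14) = 21! / (14! * 7!) = 116280.

116280


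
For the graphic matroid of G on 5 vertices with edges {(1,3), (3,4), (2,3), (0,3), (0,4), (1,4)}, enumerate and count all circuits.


A circuit in a graphic matroid = edge set of a simple cycle.
G has 5 vertices and 6 edges.
Enumerating all minimal edge subsets forming cycles...
Total circuits found: 3.

3


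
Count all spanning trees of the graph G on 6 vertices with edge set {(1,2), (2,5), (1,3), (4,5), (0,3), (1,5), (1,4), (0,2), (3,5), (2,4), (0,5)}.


By Kirchhoff's matrix tree theorem, the number of spanning trees equals
the determinant of any cofactor of the Laplacian matrix L.
G has 6 vertices and 11 edges.
Computing the (5 x 5) cofactor determinant gives 209.

209


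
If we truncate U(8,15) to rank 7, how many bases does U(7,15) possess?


Truncating U(8,15) to rank 7 gives U(7,15).
Bases of U(7,15) are all 7-element subsets of 15 elements.
Number of bases = (15 choose 7) = 6435.

6435


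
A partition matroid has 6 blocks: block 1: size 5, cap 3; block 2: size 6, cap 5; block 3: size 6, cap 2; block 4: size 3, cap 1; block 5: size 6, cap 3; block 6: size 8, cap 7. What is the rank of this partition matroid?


Rank of a partition matroid = sum of min(|Si|, ci) for each block.
= min(5,3) + min(6,5) + min(6,2) + min(3,1) + min(6,3) + min(8,7)
= 3 + 5 + 2 + 1 + 3 + 7
= 21.

21


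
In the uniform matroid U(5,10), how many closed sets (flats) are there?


Flats of U(5,10): every subset of size < 5 is a flat, plus E itself.
Count = (10 choose 0) + (10 choose 1) + (10 choose 2) + (10 choose 3) + (10 choose 4) + 1
     = 1 + 10 + 45 + 120 + 210 + 1
     = 387.

387


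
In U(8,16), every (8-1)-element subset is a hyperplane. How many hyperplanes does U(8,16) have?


Hyperplanes of U(8,16) are flats of rank 7.
In a uniform matroid, these are exactly the (7)-element subsets.
Count = (16 choose 7) = 11440.

11440


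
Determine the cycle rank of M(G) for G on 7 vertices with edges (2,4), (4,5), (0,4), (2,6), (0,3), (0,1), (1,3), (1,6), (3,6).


Cycle rank (nullity) = |E| - r(M) = |E| - (|V| - c).
|E| = 9, |V| = 7, c = 1.
Nullity = 9 - (7 - 1) = 9 - 6 = 3.

3


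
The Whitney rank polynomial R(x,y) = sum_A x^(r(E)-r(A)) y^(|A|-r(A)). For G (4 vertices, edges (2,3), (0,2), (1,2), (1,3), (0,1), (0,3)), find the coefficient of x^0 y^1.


R(x,y) = sum over A in 2^E of x^(r(E)-r(A)) * y^(|A|-r(A)).
G has 4 vertices, 6 edges. r(E) = 3.
Enumerate all 2^6 = 64 subsets.
Count subsets with r(E)-r(A)=0 and |A|-r(A)=1: 15.

15


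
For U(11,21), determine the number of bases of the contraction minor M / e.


Contracting e from U(11,21) gives U(10,20).
Bases of U(10,20) = C(20,10) = 20! / (10! * 10!) = 184756.

184756


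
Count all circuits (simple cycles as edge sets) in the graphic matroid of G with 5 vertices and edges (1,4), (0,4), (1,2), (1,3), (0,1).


A circuit in a graphic matroid = edge set of a simple cycle.
G has 5 vertices and 5 edges.
Enumerating all minimal edge subsets forming cycles...
Total circuits found: 1.

1


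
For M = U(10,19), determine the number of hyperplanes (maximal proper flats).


Hyperplanes of U(10,19) are flats of rank 9.
In a uniform matroid, these are exactly the (9)-element subsets.
Count = C(19,9) = 92378.

92378


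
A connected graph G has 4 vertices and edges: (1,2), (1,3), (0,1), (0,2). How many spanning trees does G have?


By Kirchhoff's matrix tree theorem, the number of spanning trees equals
the determinant of any cofactor of the Laplacian matrix L.
G has 4 vertices and 4 edges.
Computing the (3 x 3) cofactor determinant gives 3.

3


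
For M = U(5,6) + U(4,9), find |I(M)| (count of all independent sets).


For a direct sum, |I(M1+M2)| = |I(M1)| * |I(M2)|.
|I(U(5,6))| = sum C(6,k) for k=0..5 = 63.
|I(U(4,9))| = sum C(9,k) for k=0..4 = 256.
Total = 63 * 256 = 16128.

16128


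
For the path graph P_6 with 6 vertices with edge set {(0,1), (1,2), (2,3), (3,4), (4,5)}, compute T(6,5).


A path on 6 vertices is a tree with 5 edges.
T(x,y) = x^(5) for any tree.
T(6,5) = 6^5 = 7776.

7776


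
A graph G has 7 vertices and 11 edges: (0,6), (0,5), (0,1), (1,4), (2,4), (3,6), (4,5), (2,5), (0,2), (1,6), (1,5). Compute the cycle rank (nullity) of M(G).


Cycle rank (nullity) = |E| - r(M) = |E| - (|V| - c).
|E| = 11, |V| = 7, c = 1.
Nullity = 11 - (7 - 1) = 11 - 6 = 5.

5


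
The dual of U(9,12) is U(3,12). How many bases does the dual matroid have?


The dual of U(r,n) is U(n-r, n) = U(3,12).
Bases of U(3,12) are all (3)-element subsets.
|B(M*)| = (12 choose 3) = 220.

220


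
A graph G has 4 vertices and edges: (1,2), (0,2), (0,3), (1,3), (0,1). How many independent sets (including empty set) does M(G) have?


An independent set in a graphic matroid is an acyclic edge subset.
G has 4 vertices and 5 edges.
Enumerate all 2^5 = 32 subsets, checking for acyclicity.
Total independent sets = 24.

24


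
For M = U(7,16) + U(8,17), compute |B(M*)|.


(M1+M2)* = M1* + M2*.
M1* = U(9,16), bases: C(16,9) = 11440.
M2* = U(9,17), bases: C(17,9) = 24310.
|B(M*)| = 11440 * 24310 = 278106400.

278106400


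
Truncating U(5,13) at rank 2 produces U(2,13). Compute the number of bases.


Truncating U(5,13) to rank 2 gives U(2,13).
Bases of U(2,13) are all 2-element subsets of 13 elements.
Number of bases = (13 choose 2) = 78.

78


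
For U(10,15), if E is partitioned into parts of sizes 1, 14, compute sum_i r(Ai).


r(Ai) = min(|Ai|, 10) for each part.
Sum = min(1,10) + min(14,10)
    = 1 + 10
    = 11.

11


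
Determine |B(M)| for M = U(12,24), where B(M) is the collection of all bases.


Bases of U(12,24) are all 12-element subsets of the 24-element ground set.
Number of bases = C(24,12).
C(24,12) = 2704156.

2704156


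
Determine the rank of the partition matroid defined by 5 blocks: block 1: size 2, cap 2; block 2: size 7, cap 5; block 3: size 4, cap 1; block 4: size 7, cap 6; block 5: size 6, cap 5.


Rank of a partition matroid = sum of min(|Si|, ci) for each block.
= min(2,2) + min(7,5) + min(4,1) + min(7,6) + min(6,5)
= 2 + 5 + 1 + 6 + 5
= 19.

19


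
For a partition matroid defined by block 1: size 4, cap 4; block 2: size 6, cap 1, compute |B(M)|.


A basis picks exactly ci elements from block i.
Number of bases = product of C(|Si|, ci).
= C(4,4) * C(6,1)
= 1 * 6
= 6.

6


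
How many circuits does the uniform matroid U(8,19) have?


In U(8,19), circuits are the (9)-element subsets.
Any set of 9 elements is dependent, and removing any one element gives
an independent set of size 8, so it is a minimal dependent set.
Number of circuits = C(19,9) = 19! / (9! * 10!) = 92378.

92378


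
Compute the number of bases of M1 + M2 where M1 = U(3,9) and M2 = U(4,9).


Bases of a direct sum M1 + M2: |B| = |B(M1)| * |B(M2)|.
|B(U(3,9))| = C(9,3) = 84.
|B(U(4,9))| = C(9,4) = 126.
Total bases = 84 * 126 = 10584.

10584


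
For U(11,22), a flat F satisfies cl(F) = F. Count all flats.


Flats of U(11,22): every subset of size < 11 is a flat, plus E itself.
Count = C(22,0) + C(22,1) + C(22,2) + C(22,3) + C(22,4) + C(22,5) + C(22,6) + C(22,7) + C(22,8) + C(22,9) + C(22,10) + 1
     = 1 + 22 + 231 + 1540 + 7315 + 26334 + 74613 + 170544 + 319770 + 497420 + 646646 + 1
     = 1744437.

1744437


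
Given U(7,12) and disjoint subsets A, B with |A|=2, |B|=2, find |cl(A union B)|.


|A union B| = 2 + 2 = 4 (disjoint).
In U(7,12), cl(S) = S if |S| < 7, else cl(S) = E.
Since 4 < 7, cl(A union B) = A union B.
|cl(A union B)| = 4.

4


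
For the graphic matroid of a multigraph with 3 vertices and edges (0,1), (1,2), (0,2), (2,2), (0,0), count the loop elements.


In a graphic matroid, a loop is a self-loop edge (u,u) with rank 0.
Examining all 5 edges for self-loops...
Self-loops found: (2,2), (0,0)
Number of loops = 2.

2


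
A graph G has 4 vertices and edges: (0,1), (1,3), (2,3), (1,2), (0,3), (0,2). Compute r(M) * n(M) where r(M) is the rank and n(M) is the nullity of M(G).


r(M) = |V| - c = 4 - 1 = 3.
nullity = |E| - r(M) = 6 - 3 = 3.
Product = 3 * 3 = 9.

9


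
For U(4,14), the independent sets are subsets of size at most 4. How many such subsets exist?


Independent sets of U(4,14) are all subsets of size <= 4.
Count = C(14,0) + C(14,1) + C(14,2) + C(14,3) + C(14,4)
     = 1 + 14 + 91 + 364 + 1001
     = 1471.

1471


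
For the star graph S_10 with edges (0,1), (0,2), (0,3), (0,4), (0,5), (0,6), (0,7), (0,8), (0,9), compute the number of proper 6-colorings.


P(tree, k) = k * (k-1)^(9) for any tree on 10 vertices.
P(6) = 6 * 5^9 = 6 * 1953125 = 11718750.

11718750


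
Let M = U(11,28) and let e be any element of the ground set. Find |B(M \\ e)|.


Deleting e from U(11,28) gives U(11,27) since n > r.
Bases of U(11,27) = C(27,11) = 13037895.

13037895


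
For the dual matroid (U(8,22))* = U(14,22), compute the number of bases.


The dual of U(r,n) is U(n-r, n) = U(14,22).
Bases of U(14,22) are all (14)-element subsets.
|B(M*)| = C(22,14) = 319770.

319770


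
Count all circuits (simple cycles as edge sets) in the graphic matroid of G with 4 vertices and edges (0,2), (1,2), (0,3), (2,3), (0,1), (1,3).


A circuit in a graphic matroid = edge set of a simple cycle.
G has 4 vertices and 6 edges.
Enumerating all minimal edge subsets forming cycles...
Total circuits found: 7.

7


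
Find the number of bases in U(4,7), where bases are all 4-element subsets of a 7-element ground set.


Bases of U(4,7) are all 4-element subsets of the 7-element ground set.
Number of bases = C(7,4).
C(7,4) = 7! / (4! * 3!) = 35.

35


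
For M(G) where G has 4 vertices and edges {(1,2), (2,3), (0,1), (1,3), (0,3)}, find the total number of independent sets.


An independent set in a graphic matroid is an acyclic edge subset.
G has 4 vertices and 5 edges.
Enumerate all 2^5 = 32 subsets, checking for acyclicity.
Total independent sets = 24.

24


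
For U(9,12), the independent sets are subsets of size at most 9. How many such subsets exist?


Independent sets of U(9,12) are all subsets of size <= 9.
Count = (12 choose 0) + (12 choose 1) + (12 choose 2) + (12 choose 3) + (12 choose 4) + (12 choose 5) + (12 choose 6) + (12 choose 7) + (12 choose 8) + (12 choose 9)
     = 1 + 12 + 66 + 220 + 495 + 792 + 924 + 792 + 495 + 220
     = 4017.

4017


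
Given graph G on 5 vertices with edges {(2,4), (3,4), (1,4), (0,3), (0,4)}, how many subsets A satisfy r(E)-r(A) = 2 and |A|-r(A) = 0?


R(x,y) = sum over A in 2^E of x^(r(E)-r(A)) * y^(|A|-r(A)).
G has 5 vertices, 5 edges. r(E) = 4.
Enumerate all 2^5 = 32 subsets.
Count subsets with r(E)-r(A)=2 and |A|-r(A)=0: 10.

10


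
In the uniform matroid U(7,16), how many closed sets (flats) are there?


Flats of U(7,16): every subset of size < 7 is a flat, plus E itself.
Count = (16 choose 0) + (16 choose 1) + (16 choose 2) + (16 choose 3) + (16 choose 4) + (16 choose 5) + (16 choose 6) + 1
     = 1 + 16 + 120 + 560 + 1820 + 4368 + 8008 + 1
     = 14894.

14894


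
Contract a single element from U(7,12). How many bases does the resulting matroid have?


Contracting e from U(7,12) gives U(6,11).
Bases of U(6,11) = C(11,6) = 462.

462


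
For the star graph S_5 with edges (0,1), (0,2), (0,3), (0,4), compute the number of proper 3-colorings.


P(tree, k) = k * (k-1)^(4) for any tree on 5 vertices.
P(3) = 3 * 2^4 = 3 * 16 = 48.

48


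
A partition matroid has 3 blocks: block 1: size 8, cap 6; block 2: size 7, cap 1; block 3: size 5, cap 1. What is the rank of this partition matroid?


Rank of a partition matroid = sum of min(|Si|, ci) for each block.
= min(8,6) + min(7,1) + min(5,1)
= 6 + 1 + 1
= 8.

8


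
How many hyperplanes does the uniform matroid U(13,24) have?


Hyperplanes of U(13,24) are flats of rank 12.
In a uniform matroid, these are exactly the (12)-element subsets.
Count = (24 choose 12) = 2704156.

2704156


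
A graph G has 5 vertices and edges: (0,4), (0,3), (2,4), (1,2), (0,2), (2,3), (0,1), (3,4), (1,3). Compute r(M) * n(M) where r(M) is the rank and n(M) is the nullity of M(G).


r(M) = |V| - c = 5 - 1 = 4.
nullity = |E| - r(M) = 9 - 4 = 5.
Product = 4 * 5 = 20.

20


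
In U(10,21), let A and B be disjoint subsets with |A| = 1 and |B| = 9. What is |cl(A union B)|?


|A union B| = 1 + 9 = 10 (disjoint).
In U(10,21), cl(S) = S if |S| < 10, else cl(S) = E.
Since 10 >= 10, cl(A union B) = E.
|cl(A union B)| = 21.

21


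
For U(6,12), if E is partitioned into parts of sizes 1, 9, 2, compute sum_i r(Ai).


r(Ai) = min(|Ai|, 6) for each part.
Sum = min(1,6) + min(9,6) + min(2,6)
    = 1 + 6 + 2
    = 9.

9


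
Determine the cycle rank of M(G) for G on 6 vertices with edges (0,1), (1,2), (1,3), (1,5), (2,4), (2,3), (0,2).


Cycle rank (nullity) = |E| - r(M) = |E| - (|V| - c).
|E| = 7, |V| = 6, c = 1.
Nullity = 7 - (6 - 1) = 7 - 5 = 2.

2


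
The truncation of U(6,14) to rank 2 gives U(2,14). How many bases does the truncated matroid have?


Truncating U(6,14) to rank 2 gives U(2,14).
Bases of U(2,14) are all 2-element subsets of 14 elements.
Number of bases = C(14,2) = (14 * 13) / (1 * 2) = 91.

91


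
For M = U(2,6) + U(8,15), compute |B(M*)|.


(M1+M2)* = M1* + M2*.
M1* = U(4,6), bases: C(6,4) = 15.
M2* = U(7,15), bases: C(15,7) = 6435.
|B(M*)| = 15 * 6435 = 96525.

96525


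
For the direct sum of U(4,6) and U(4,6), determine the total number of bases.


Bases of a direct sum M1 + M2: |B| = |B(M1)| * |B(M2)|.
|B(U(4,6))| = C(6,4) = 15.
|B(U(4,6))| = C(6,4) = 15.
Total bases = 15 * 15 = 225.

225


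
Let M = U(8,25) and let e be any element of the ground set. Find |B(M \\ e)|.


Deleting e from U(8,25) gives U(8,24) since n > r.
Bases of U(8,24) = (24 choose 8) = 735471.

735471


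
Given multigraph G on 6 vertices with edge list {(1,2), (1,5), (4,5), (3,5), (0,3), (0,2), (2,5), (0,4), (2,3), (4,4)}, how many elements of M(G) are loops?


In a graphic matroid, a loop is a self-loop edge (u,u) with rank 0.
Examining all 10 edges for self-loops...
Self-loops found: (4,4)
Number of loops = 1.

1


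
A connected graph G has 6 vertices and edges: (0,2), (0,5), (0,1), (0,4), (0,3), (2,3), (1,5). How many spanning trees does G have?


By Kirchhoff's matrix tree theorem, the number of spanning trees equals
the determinant of any cofactor of the Laplacian matrix L.
G has 6 vertices and 7 edges.
Computing the (5 x 5) cofactor determinant gives 9.

9


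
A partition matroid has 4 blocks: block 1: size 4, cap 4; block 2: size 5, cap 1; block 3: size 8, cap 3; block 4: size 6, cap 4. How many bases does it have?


A basis picks exactly ci elements from block i.
Number of bases = product of C(|Si|, ci).
= C(4,4) * C(5,1) * C(8,3) * C(6,4)
= 1 * 5 * 56 * 15
= 4200.

4200


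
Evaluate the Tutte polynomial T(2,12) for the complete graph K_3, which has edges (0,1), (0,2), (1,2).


T(K_3; x,y) = x^2 + x + y.
T(2,12) = 4 + 2 + 12 = 18.

18


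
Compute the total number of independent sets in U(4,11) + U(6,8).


For a direct sum, |I(M1+M2)| = |I(M1)| * |I(M2)|.
|I(U(4,11))| = sum C(11,k) for k=0..4 = 562.
|I(U(6,8))| = sum C(8,k) for k=0..6 = 247.
Total = 562 * 247 = 138814.

138814


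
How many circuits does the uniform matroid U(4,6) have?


In U(4,6), circuits are the (5)-element subsets.
Any set of 5 elements is dependent, and removing any one element gives
an independent set of size 4, so it is a minimal dependent set.
Number of circuits = C(6,5) = 6.

6


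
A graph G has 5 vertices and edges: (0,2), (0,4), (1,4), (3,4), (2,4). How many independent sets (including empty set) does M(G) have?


An independent set in a graphic matroid is an acyclic edge subset.
G has 5 vertices and 5 edges.
Enumerate all 2^5 = 32 subsets, checking for acyclicity.
Total independent sets = 28.

28


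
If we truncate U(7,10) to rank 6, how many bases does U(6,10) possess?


Truncating U(7,10) to rank 6 gives U(6,10).
Bases of U(6,10) are all 6-element subsets of 10 elements.
Number of bases = (10 choose 6) = 210.

210


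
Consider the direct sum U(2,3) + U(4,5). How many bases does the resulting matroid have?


Bases of a direct sum M1 + M2: |B| = |B(M1)| * |B(M2)|.
|B(U(2,3))| = C(3,2) = 3.
|B(U(4,5))| = C(5,4) = 5.
Total bases = 3 * 5 = 15.

15


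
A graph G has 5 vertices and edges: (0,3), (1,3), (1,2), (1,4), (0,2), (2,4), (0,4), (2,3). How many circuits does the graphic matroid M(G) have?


A circuit in a graphic matroid = edge set of a simple cycle.
G has 5 vertices and 8 edges.
Enumerating all minimal edge subsets forming cycles...
Total circuits found: 13.

13


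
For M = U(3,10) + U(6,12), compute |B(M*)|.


(M1+M2)* = M1* + M2*.
M1* = U(7,10), bases: C(10,7) = 120.
M2* = U(6,12), bases: C(12,6) = 924.
|B(M*)| = 120 * 924 = 110880.

110880


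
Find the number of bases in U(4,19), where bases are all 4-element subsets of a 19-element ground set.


Bases of U(4,19) are all 4-element subsets of the 19-element ground set.
Number of bases = C(19,4).
(19 choose 4) = 3876.

3876


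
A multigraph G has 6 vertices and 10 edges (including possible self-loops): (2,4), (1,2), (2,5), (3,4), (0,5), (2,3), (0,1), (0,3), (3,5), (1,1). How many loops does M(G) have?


In a graphic matroid, a loop is a self-loop edge (u,u) with rank 0.
Examining all 10 edges for self-loops...
Self-loops found: (1,1)
Number of loops = 1.

1


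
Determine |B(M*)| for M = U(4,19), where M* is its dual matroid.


The dual of U(r,n) is U(n-r, n) = U(15,19).
Bases of U(15,19) are all (15)-element subsets.
|B(M*)| = C(19,15) = 3876.

3876


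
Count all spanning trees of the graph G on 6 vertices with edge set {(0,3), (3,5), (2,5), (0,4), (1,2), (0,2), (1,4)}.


By Kirchhoff's matrix tree theorem, the number of spanning trees equals
the determinant of any cofactor of the Laplacian matrix L.
G has 6 vertices and 7 edges.
Computing the (5 x 5) cofactor determinant gives 15.

15


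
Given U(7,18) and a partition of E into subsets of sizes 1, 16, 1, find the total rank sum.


r(Ai) = min(|Ai|, 7) for each part.
Sum = min(1,7) + min(16,7) + min(1,7)
    = 1 + 7 + 1
    = 9.

9


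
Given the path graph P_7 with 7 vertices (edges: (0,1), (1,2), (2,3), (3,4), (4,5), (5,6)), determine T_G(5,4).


A path on 7 vertices is a tree with 6 edges.
T(x,y) = x^(6) for any tree.
T(5,4) = 5^6 = 15625.

15625


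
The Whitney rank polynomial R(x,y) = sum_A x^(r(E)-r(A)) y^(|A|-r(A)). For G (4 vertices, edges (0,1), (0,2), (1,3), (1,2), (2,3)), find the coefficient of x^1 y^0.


R(x,y) = sum over A in 2^E of x^(r(E)-r(A)) * y^(|A|-r(A)).
G has 4 vertices, 5 edges. r(E) = 3.
Enumerate all 2^5 = 32 subsets.
Count subsets with r(E)-r(A)=1 and |A|-r(A)=0: 10.

10


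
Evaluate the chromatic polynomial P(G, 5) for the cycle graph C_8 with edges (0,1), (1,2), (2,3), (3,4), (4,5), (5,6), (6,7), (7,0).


P(C_8, k) = (k-1)^8 + (-1)^8*(k-1).
P(5) = (4)^8 + 4
= 65536 + 4 = 65540.

65540


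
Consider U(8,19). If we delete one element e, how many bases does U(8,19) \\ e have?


Deleting e from U(8,19) gives U(8,18) since n > r.
Bases of U(8,18) = (18 choose 8) = 43758.

43758


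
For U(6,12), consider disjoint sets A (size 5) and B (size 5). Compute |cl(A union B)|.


|A union B| = 5 + 5 = 10 (disjoint).
In U(6,12), cl(S) = S if |S| < 6, else cl(S) = E.
Since 10 >= 6, cl(A union B) = E.
|cl(A union B)| = 12.

12


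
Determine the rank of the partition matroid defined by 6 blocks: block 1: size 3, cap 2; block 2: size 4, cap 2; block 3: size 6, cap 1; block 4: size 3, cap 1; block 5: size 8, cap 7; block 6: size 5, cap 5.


Rank of a partition matroid = sum of min(|Si|, ci) for each block.
= min(3,2) + min(4,2) + min(6,1) + min(3,1) + min(8,7) + min(5,5)
= 2 + 2 + 1 + 1 + 7 + 5
= 18.

18
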